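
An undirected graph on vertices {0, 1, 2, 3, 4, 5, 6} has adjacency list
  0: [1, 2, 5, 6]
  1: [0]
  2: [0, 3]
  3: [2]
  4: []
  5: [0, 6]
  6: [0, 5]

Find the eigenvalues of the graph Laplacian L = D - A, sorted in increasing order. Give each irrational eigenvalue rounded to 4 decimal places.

[0, 0, 0.4859, 1, 2.4280, 3, 5.0861]

With the vertex order [0, 1, 2, 3, 4, 5, 6], the degrees are [4, 1, 2, 1, 0, 2, 2], giving D = diag(4, 1, 2, 1, 0, 2, 2) and L = D - A. L is symmetric positive semidefinite, so every eigenvalue is real and nonnegative. The 2 zero eigenvalues correspond to the 2 connected components.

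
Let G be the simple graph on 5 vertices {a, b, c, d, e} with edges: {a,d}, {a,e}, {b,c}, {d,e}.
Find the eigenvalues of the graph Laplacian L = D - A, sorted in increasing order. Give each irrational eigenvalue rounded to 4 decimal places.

[0, 0, 2, 3, 3]

With the vertex order [a, b, c, d, e], the degrees are [2, 1, 1, 2, 2], giving D = diag(2, 1, 1, 2, 2) and L = D - A. L is symmetric positive semidefinite, so every eigenvalue is real and nonnegative. The 2 zero eigenvalues correspond to the 2 connected components.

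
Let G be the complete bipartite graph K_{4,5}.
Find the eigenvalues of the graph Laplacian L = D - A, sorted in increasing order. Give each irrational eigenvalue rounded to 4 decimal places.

The graph has 9 vertices and degree multiset [5, 5, 5, 5, 4, 4, 4, 4, 4]; D is the diagonal matrix of degrees and L = D - A. Diagonalising L (or applying a numerical eigensolver to the 9x9 matrix) gives the spectrum above. The single zero eigenvalue shows the graph is connected. The largest eigenvalue, 9, is at most the vertex count 9. The eigenvalues sum to 40, which equals trace(L) = 2|E|.

[0, 4, 4, 4, 4, 5, 5, 5, 9]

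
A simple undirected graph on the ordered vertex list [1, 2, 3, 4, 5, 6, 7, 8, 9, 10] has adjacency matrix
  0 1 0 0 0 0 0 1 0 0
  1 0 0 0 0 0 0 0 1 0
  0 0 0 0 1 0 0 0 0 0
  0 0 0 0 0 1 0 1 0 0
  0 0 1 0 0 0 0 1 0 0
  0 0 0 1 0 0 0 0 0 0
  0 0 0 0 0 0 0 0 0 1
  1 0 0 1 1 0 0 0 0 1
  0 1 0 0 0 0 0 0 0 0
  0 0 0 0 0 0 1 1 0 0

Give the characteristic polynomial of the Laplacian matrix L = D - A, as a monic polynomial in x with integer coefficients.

With the vertex order [1, 2, 3, 4, 5, 6, 7, 8, 9, 10], the degrees are [2, 2, 1, 2, 2, 1, 1, 4, 1, 2], giving D = diag(2, 2, 1, 2, 2, 1, 1, 4, 1, 2) and L = D - A. L has integer entries, so p(x) = det(xI - L) has integer coefficients. Expanding the determinant yields x^10 - 18x^9 + 133x^8 - 526x^7 + 1212x^6 - 1656x^5 + 1309x^4 - 564x^3 + 121x^2 - 10x. The constant term is 0 because L is singular (the all-ones vector lies in its kernel). The eigenvalues sum to 18, which equals trace(L) = 2|E|. There is one zero in the spectrum, matching the 1 component.

x^10 - 18x^9 + 133x^8 - 526x^7 + 1212x^6 - 1656x^5 + 1309x^4 - 564x^3 + 121x^2 - 10x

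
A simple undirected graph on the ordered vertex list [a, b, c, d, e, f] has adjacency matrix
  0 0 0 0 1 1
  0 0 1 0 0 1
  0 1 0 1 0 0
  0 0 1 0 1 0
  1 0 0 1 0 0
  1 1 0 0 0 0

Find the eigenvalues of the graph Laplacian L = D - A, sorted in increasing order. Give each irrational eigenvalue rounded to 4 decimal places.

[0, 1, 1, 3, 3, 4]

Each diagonal entry of L is the vertex degree and each off-diagonal entry is -1 where an edge is present, 0 otherwise; in the order [a, b, c, d, e, f] the diagonal is [2, 2, 2, 2, 2, 2]. Since every row of L sums to 0, the all-ones vector is in the kernel and 0 is an eigenvalue. There is one zero in the spectrum, matching the 1 component.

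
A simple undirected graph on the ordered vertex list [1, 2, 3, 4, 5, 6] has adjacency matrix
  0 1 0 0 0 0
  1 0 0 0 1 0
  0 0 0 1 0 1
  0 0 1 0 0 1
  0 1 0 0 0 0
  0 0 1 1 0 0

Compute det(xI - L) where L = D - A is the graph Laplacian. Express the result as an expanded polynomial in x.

Reading degrees in the order [1, 2, 3, 4, 5, 6] gives [1, 2, 2, 2, 1, 2]; set D = diag(1, 2, 2, 2, 1, 2) and form L = D - A. The eigenvalues of L are [0, 0, 1, 3, 3, 3]; the characteristic polynomial is the product of (x - lambda_i), which multiplies out to x^6 - 10x^5 + 36x^4 - 54x^3 + 27x^2. Since p(0) = det(-L) = 0, x divides p(x). The eigenvalues sum to 10, which equals trace(L) = 2|E|.

x^6 - 10x^5 + 36x^4 - 54x^3 + 27x^2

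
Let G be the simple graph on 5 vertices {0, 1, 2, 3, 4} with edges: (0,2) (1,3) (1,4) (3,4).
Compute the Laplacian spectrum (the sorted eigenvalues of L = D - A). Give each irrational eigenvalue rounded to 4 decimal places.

[0, 0, 2, 3, 3]

With the vertex order [0, 1, 2, 3, 4], the degrees are [1, 2, 1, 2, 2], giving D = diag(1, 2, 1, 2, 2) and L = D - A. Diagonalising L (or applying a numerical eigensolver to the 5x5 matrix) gives the spectrum above. The 2 zero eigenvalues correspond to the 2 connected components. There are 2 zeros in the spectrum, matching the 2 components. The largest eigenvalue, 3, is at most the vertex count 5.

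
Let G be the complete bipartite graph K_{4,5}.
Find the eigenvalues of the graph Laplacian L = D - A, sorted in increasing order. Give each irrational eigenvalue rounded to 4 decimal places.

[0, 4, 4, 4, 4, 5, 5, 5, 9]

The graph has 9 vertices and degree multiset [5, 5, 5, 5, 4, 4, 4, 4, 4]; D is the diagonal matrix of degrees and L = D - A. L is symmetric positive semidefinite, so every eigenvalue is real and nonnegative. The largest eigenvalue, 9, is at most the vertex count 9.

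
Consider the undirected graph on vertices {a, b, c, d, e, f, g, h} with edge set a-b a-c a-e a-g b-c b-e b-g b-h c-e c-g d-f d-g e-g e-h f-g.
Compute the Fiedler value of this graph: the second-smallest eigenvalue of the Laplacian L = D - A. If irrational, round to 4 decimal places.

0.8853

Reading degrees in the order [a, b, c, d, e, f, g, h] gives [4, 5, 4, 2, 5, 2, 6, 2]; set D = diag(4, 5, 4, 2, 5, 2, 6, 2) and form L = D - A. Computing the eigenvalues of L and sorting gives [0, 0.8853, 2.1838, 3, 5, 5.8162, 6, 7.1147]. The Fiedler value lambda_2 = 0.8853 is strictly positive, so the graph is connected. There is one zero in the spectrum, matching the 1 component. The largest eigenvalue, 7.1147, is at most the vertex count 8.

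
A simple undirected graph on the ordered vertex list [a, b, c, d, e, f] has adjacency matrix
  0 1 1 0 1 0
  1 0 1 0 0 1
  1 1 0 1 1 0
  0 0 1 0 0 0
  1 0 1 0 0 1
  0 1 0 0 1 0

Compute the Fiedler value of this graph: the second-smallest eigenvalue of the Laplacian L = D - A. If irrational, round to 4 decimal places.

0.8929

Reading degrees in the order [a, b, c, d, e, f] gives [3, 3, 4, 1, 3, 2]; set D = diag(3, 3, 4, 1, 3, 2) and form L = D - A. The smallest Laplacian eigenvalue is always 0. The next one, lambda_2 = 0.8929, measures how hard the graph is to disconnect: larger values mean better connectivity. The largest eigenvalue, 5.3686, is at most the vertex count 6. By the matrix-tree theorem the graph has (1/6) * product of the nonzero eigenvalues = 24 spanning trees.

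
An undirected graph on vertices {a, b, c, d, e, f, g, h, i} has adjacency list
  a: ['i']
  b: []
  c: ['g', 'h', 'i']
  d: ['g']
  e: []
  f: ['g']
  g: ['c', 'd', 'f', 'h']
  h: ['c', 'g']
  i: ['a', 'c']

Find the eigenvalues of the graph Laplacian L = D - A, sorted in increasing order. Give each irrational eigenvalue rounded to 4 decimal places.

[0, 0, 0, 0.3679, 1, 1.1897, 2.3732, 3.9464, 5.1228]

Each diagonal entry of L is the vertex degree and each off-diagonal entry is -1 where an edge is present, 0 otherwise; in the order [a, b, c, d, e, f, g, h, i] the diagonal is [1, 0, 3, 1, 0, 1, 4, 2, 2]. Since every row of L sums to 0, the all-ones vector is in the kernel and 0 is an eigenvalue. The 3 zero eigenvalues correspond to the 3 connected components. The largest eigenvalue, 5.1228, is at most the vertex count 9. The eigenvalues sum to 14, which equals trace(L) = 2|E|.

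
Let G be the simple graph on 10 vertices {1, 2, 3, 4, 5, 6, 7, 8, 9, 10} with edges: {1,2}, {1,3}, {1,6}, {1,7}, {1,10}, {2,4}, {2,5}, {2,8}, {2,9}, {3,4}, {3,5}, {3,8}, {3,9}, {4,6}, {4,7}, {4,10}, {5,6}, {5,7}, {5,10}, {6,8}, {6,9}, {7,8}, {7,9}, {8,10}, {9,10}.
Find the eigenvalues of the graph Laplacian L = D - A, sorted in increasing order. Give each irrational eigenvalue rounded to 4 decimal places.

With the vertex order [1, 2, 3, 4, 5, 6, 7, 8, 9, 10], the degrees are [5, 5, 5, 5, 5, 5, 5, 5, 5, 5], giving D = diag(5, 5, 5, 5, 5, 5, 5, 5, 5, 5) and L = D - A. The multiplicity of 0 as a Laplacian eigenvalue equals the number of connected components. The single zero eigenvalue shows the graph is connected. There is one zero in the spectrum, matching the 1 component.

[0, 5, 5, 5, 5, 5, 5, 5, 5, 10]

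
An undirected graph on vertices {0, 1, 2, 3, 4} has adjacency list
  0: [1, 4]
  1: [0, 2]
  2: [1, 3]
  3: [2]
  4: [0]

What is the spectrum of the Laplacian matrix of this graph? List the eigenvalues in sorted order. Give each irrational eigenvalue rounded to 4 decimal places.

[0, 0.3820, 1.3820, 2.6180, 3.6180]

With the vertex order [0, 1, 2, 3, 4], the degrees are [2, 2, 2, 1, 1], giving D = diag(2, 2, 2, 1, 1) and L = D - A. L is symmetric positive semidefinite, so every eigenvalue is real and nonnegative. The single zero eigenvalue shows the graph is connected. The eigenvalues sum to 8, which equals trace(L) = 2|E|.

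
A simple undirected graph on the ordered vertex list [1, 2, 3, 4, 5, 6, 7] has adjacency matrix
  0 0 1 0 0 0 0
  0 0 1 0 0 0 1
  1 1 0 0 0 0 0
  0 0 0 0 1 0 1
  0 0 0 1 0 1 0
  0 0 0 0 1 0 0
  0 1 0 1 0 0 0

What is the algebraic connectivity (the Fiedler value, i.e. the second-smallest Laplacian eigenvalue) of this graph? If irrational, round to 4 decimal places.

Each diagonal entry of L is the vertex degree and each off-diagonal entry is -1 where an edge is present, 0 otherwise; in the order [1, 2, 3, 4, 5, 6, 7] the diagonal is [1, 2, 2, 2, 2, 1, 2]. The smallest Laplacian eigenvalue is always 0. The next one, lambda_2 = 0.1981, measures how hard the graph is to disconnect: larger values mean better connectivity. The largest eigenvalue, 3.8019, is at most the vertex count 7.

0.1981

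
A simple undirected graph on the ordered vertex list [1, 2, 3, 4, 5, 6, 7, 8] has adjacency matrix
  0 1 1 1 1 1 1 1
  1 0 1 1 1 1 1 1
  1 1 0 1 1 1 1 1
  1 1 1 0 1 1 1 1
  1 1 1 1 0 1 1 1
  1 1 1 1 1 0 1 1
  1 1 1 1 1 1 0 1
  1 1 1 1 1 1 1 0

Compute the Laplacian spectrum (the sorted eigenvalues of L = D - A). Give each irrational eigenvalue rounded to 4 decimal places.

[0, 8, 8, 8, 8, 8, 8, 8]

Each diagonal entry of L is the vertex degree and each off-diagonal entry is -1 where an edge is present, 0 otherwise; in the order [1, 2, 3, 4, 5, 6, 7, 8] the diagonal is [7, 7, 7, 7, 7, 7, 7, 7]. Diagonalising L (or applying a numerical eigensolver to the 8x8 matrix) gives the spectrum above.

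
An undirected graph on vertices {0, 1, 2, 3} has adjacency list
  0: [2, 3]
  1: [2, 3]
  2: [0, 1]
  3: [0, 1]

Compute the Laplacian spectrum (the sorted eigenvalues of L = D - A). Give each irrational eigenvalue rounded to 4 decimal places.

[0, 2, 2, 4]

With the vertex order [0, 1, 2, 3], the degrees are [2, 2, 2, 2], giving D = diag(2, 2, 2, 2) and L = D - A. Diagonalising L (or applying a numerical eigensolver to the 4x4 matrix) gives the spectrum above. There is one zero in the spectrum, matching the 1 component. The largest eigenvalue, 4, is at most the vertex count 4.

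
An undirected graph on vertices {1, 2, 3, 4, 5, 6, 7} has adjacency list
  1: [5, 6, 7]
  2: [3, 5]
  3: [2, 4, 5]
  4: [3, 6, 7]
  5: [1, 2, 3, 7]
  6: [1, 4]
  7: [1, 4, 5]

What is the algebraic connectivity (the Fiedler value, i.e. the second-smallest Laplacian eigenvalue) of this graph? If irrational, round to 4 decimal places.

1.1522

Each diagonal entry of L is the vertex degree and each off-diagonal entry is -1 where an edge is present, 0 otherwise; in the order [1, 2, 3, 4, 5, 6, 7] the diagonal is [3, 2, 3, 3, 4, 2, 3]. The sorted Laplacian eigenvalues are [0, 1.1522, 2.2346, 2.5858, 3.7654, 4.8478, 5.4142]; the algebraic connectivity is the second entry, 1.1522. The eigenvalues sum to 20, which equals trace(L) = 2|E|.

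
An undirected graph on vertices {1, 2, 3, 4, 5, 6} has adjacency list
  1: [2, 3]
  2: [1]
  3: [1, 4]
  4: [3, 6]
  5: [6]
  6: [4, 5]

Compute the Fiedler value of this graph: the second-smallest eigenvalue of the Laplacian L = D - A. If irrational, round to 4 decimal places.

With the vertex order [1, 2, 3, 4, 5, 6], the degrees are [2, 1, 2, 2, 1, 2], giving D = diag(2, 1, 2, 2, 1, 2) and L = D - A. The smallest Laplacian eigenvalue is always 0. The next one, lambda_2 = 0.2679, measures how hard the graph is to disconnect: larger values mean better connectivity. The eigenvalues sum to 10, which equals trace(L) = 2|E|.

0.2679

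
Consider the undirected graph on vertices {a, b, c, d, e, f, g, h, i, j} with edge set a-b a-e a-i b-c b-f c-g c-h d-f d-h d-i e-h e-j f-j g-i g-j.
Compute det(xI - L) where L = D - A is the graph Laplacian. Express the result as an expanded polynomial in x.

Each diagonal entry of L is the vertex degree and each off-diagonal entry is -1 where an edge is present, 0 otherwise; in the order [a, b, c, d, e, f, g, h, i, j] the diagonal is [3, 3, 3, 3, 3, 3, 3, 3, 3, 3]. L has integer entries, so p(x) = det(xI - L) has integer coefficients. Expanding the determinant yields x^10 - 30x^9 + 390x^8 - 2880x^7 + 13305x^6 - 39882x^5 + 77640x^4 - 94800x^3 + 66000x^2 - 20000x. Since p(0) = det(-L) = 0, x divides p(x). The eigenvalues sum to 30, which equals trace(L) = 2|E|.

x^10 - 30x^9 + 390x^8 - 2880x^7 + 13305x^6 - 39882x^5 + 77640x^4 - 94800x^3 + 66000x^2 - 20000x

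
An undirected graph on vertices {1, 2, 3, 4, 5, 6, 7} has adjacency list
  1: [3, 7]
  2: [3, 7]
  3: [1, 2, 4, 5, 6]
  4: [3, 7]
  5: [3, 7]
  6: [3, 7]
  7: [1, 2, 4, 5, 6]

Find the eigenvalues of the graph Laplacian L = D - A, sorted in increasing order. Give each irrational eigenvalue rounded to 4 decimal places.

[0, 2, 2, 2, 2, 5, 7]

With the vertex order [1, 2, 3, 4, 5, 6, 7], the degrees are [2, 2, 5, 2, 2, 2, 5], giving D = diag(2, 2, 5, 2, 2, 2, 5) and L = D - A. Diagonalising L (or applying a numerical eigensolver to the 7x7 matrix) gives the spectrum above. The single zero eigenvalue shows the graph is connected. The largest eigenvalue, 7, is at most the vertex count 7.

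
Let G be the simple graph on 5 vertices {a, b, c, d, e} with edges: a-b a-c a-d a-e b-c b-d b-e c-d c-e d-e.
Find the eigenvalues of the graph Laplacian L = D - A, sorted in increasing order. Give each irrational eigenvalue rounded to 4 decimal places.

With the vertex order [a, b, c, d, e], the degrees are [4, 4, 4, 4, 4], giving D = diag(4, 4, 4, 4, 4) and L = D - A. L is symmetric positive semidefinite, so every eigenvalue is real and nonnegative. There is one zero in the spectrum, matching the 1 component. The largest eigenvalue, 5, is at most the vertex count 5.

[0, 5, 5, 5, 5]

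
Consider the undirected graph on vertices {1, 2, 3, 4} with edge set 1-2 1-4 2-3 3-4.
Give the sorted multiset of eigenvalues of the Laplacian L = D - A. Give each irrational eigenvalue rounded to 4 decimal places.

[0, 2, 2, 4]

With the vertex order [1, 2, 3, 4], the degrees are [2, 2, 2, 2], giving D = diag(2, 2, 2, 2) and L = D - A. L is symmetric positive semidefinite, so every eigenvalue is real and nonnegative. There is one zero in the spectrum, matching the 1 component. The largest eigenvalue, 4, is at most the vertex count 4.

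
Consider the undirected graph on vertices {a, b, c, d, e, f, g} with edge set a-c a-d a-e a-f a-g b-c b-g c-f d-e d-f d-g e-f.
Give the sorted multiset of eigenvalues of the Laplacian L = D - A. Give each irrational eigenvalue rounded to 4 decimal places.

[0, 1.4550, 2.5858, 3.5606, 4.8302, 5.4142, 6.1542]

Reading degrees in the order [a, b, c, d, e, f, g] gives [5, 2, 3, 4, 3, 4, 3]; set D = diag(5, 2, 3, 4, 3, 4, 3) and form L = D - A. Since every row of L sums to 0, the all-ones vector is in the kernel and 0 is an eigenvalue. By the matrix-tree theorem the graph has (1/7) * product of the nonzero eigenvalues = 308 spanning trees.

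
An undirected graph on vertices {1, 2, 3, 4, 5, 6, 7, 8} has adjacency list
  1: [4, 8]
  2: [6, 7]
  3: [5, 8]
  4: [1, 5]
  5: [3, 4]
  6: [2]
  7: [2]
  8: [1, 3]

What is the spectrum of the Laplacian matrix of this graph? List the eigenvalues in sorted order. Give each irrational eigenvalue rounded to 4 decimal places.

[0, 0, 1, 1.3820, 1.3820, 3, 3.6180, 3.6180]

With the vertex order [1, 2, 3, 4, 5, 6, 7, 8], the degrees are [2, 2, 2, 2, 2, 1, 1, 2], giving D = diag(2, 2, 2, 2, 2, 1, 1, 2) and L = D - A. The multiplicity of 0 as a Laplacian eigenvalue equals the number of connected components. The 2 zero eigenvalues correspond to the 2 connected components. There are 2 zeros in the spectrum, matching the 2 components.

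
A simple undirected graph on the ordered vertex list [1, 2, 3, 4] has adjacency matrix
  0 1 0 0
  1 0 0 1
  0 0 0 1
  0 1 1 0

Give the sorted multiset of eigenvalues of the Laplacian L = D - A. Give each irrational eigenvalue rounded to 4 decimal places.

Each diagonal entry of L is the vertex degree and each off-diagonal entry is -1 where an edge is present, 0 otherwise; in the order [1, 2, 3, 4] the diagonal is [1, 2, 1, 2]. Diagonalising L (or applying a numerical eigensolver to the 4x4 matrix) gives the spectrum above. The single zero eigenvalue shows the graph is connected. The largest eigenvalue, 3.4142, is at most the vertex count 4.

[0, 0.5858, 2, 3.4142]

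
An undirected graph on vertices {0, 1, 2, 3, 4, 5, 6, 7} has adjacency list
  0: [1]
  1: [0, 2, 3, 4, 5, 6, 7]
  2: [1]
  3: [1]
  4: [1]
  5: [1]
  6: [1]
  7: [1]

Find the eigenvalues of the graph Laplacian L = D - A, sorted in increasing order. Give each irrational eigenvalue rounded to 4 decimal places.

[0, 1, 1, 1, 1, 1, 1, 8]

Reading degrees in the order [0, 1, 2, 3, 4, 5, 6, 7] gives [1, 7, 1, 1, 1, 1, 1, 1]; set D = diag(1, 7, 1, 1, 1, 1, 1, 1) and form L = D - A. The multiplicity of 0 as a Laplacian eigenvalue equals the number of connected components. The single zero eigenvalue shows the graph is connected.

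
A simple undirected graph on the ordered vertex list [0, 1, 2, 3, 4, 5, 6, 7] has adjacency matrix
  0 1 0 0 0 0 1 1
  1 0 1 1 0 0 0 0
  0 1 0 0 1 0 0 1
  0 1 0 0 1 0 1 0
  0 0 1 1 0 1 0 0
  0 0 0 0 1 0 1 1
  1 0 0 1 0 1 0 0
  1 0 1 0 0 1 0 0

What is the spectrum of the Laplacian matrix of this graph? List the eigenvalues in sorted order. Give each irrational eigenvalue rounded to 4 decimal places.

Each diagonal entry of L is the vertex degree and each off-diagonal entry is -1 where an edge is present, 0 otherwise; in the order [0, 1, 2, 3, 4, 5, 6, 7] the diagonal is [3, 3, 3, 3, 3, 3, 3, 3]. The multiplicity of 0 as a Laplacian eigenvalue equals the number of connected components. The single zero eigenvalue shows the graph is connected. There is one zero in the spectrum, matching the 1 component.

[0, 2, 2, 2, 4, 4, 4, 6]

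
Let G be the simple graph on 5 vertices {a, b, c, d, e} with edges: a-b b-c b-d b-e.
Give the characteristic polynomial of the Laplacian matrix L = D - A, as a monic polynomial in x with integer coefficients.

x^5 - 8x^4 + 18x^3 - 16x^2 + 5x

Reading degrees in the order [a, b, c, d, e] gives [1, 4, 1, 1, 1]; set D = diag(1, 4, 1, 1, 1) and form L = D - A. Computing det(xI - L) by cofactor expansion (or equivalently via sum-over-permutations) gives x^5 - 8x^4 + 18x^3 - 16x^2 + 5x. The constant term is 0 because L is singular (the all-ones vector lies in its kernel). By the matrix-tree theorem the graph has (1/5) * product of the nonzero eigenvalues = 1 spanning tree.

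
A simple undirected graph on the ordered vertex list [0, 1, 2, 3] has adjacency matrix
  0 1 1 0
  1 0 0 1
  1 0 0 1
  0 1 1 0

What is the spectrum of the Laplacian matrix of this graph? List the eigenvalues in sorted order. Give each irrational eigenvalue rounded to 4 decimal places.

[0, 2, 2, 4]

With the vertex order [0, 1, 2, 3], the degrees are [2, 2, 2, 2], giving D = diag(2, 2, 2, 2) and L = D - A. The multiplicity of 0 as a Laplacian eigenvalue equals the number of connected components. The eigenvalues sum to 8, which equals trace(L) = 2|E|. The largest eigenvalue, 4, is at most the vertex count 4.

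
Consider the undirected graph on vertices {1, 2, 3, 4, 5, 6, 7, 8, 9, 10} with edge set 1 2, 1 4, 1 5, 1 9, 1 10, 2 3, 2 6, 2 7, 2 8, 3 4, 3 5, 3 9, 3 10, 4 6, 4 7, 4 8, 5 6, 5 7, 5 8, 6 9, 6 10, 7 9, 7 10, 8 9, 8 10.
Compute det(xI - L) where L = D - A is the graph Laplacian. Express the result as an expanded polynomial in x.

x^10 - 50x^9 + 1100x^8 - 14000x^7 + 113750x^6 - 612500x^5 + 2187500x^4 - 5000000x^3 + 6640625x^2 - 3906250x

With the vertex order [1, 2, 3, 4, 5, 6, 7, 8, 9, 10], the degrees are [5, 5, 5, 5, 5, 5, 5, 5, 5, 5], giving D = diag(5, 5, 5, 5, 5, 5, 5, 5, 5, 5) and L = D - A. L has integer entries, so p(x) = det(xI - L) has integer coefficients. Expanding the determinant yields x^10 - 50x^9 + 1100x^8 - 14000x^7 + 113750x^6 - 612500x^5 + 2187500x^4 - 5000000x^3 + 6640625x^2 - 3906250x. Since p(0) = det(-L) = 0, x divides p(x). There is one zero in the spectrum, matching the 1 component. The eigenvalues sum to 50, which equals trace(L) = 2|E|.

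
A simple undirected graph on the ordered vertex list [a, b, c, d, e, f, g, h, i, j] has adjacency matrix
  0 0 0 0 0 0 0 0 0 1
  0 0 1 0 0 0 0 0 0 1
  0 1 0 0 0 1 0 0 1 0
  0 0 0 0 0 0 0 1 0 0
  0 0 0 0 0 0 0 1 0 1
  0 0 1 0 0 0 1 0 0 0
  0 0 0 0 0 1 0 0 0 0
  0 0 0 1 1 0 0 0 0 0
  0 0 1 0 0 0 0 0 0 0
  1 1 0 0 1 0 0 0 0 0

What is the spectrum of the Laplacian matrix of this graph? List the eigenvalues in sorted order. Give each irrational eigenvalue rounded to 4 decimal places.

Each diagonal entry of L is the vertex degree and each off-diagonal entry is -1 where an edge is present, 0 otherwise; in the order [a, b, c, d, e, f, g, h, i, j] the diagonal is [1, 2, 3, 1, 2, 2, 1, 2, 1, 3]. L is symmetric positive semidefinite, so every eigenvalue is real and nonnegative. The single zero eigenvalue shows the graph is connected. There is one zero in the spectrum, matching the 1 component.

[0, 0.1378, 0.4258, 0.6323, 1.3282, 1.5820, 2.3435, 3.0242, 3.9923, 4.5340]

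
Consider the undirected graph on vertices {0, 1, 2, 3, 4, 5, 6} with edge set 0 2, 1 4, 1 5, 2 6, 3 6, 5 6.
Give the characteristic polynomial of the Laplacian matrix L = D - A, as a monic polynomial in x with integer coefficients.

Reading degrees in the order [0, 1, 2, 3, 4, 5, 6] gives [1, 2, 2, 1, 1, 2, 3]; set D = diag(1, 2, 2, 1, 1, 2, 3) and form L = D - A. Computing det(xI - L) by cofactor expansion (or equivalently via sum-over-permutations) gives x^7 - 12x^6 + 54x^5 - 114x^4 + 115x^3 - 50x^2 + 7x. The coefficient of x^6 equals -trace(L) = -12, matching the sum of degrees. By the matrix-tree theorem the graph has (1/7) * product of the nonzero eigenvalues = 1 spanning tree.

x^7 - 12x^6 + 54x^5 - 114x^4 + 115x^3 - 50x^2 + 7x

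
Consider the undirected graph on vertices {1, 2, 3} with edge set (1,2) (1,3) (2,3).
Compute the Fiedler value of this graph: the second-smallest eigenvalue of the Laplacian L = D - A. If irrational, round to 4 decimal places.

Reading degrees in the order [1, 2, 3] gives [2, 2, 2]; set D = diag(2, 2, 2) and form L = D - A. The smallest Laplacian eigenvalue is always 0. The next one, lambda_2 = 3, measures how hard the graph is to disconnect: larger values mean better connectivity. The eigenvalues sum to 6, which equals trace(L) = 2|E|. By the matrix-tree theorem the graph has (1/3) * product of the nonzero eigenvalues = 3 spanning trees.

3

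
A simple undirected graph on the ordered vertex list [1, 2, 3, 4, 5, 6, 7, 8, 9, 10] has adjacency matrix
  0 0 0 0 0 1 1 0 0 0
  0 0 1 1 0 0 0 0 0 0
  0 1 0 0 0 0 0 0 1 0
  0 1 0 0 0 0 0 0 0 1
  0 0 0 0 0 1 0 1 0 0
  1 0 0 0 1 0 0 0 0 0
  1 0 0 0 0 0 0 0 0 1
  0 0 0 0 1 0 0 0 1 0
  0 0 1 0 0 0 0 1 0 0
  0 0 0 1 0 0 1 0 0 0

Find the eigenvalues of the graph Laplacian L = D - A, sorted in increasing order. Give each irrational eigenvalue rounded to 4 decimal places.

With the vertex order [1, 2, 3, 4, 5, 6, 7, 8, 9, 10], the degrees are [2, 2, 2, 2, 2, 2, 2, 2, 2, 2], giving D = diag(2, 2, 2, 2, 2, 2, 2, 2, 2, 2) and L = D - A. Diagonalising L (or applying a numerical eigensolver to the 10x10 matrix) gives the spectrum above. The single zero eigenvalue shows the graph is connected. By the matrix-tree theorem the graph has (1/10) * product of the nonzero eigenvalues = 10 spanning trees.

[0, 0.3820, 0.3820, 1.3820, 1.3820, 2.6180, 2.6180, 3.6180, 3.6180, 4]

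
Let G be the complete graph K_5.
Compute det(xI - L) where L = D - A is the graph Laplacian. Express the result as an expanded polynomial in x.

The graph has 5 vertices and degree multiset [4, 4, 4, 4, 4]; D is the diagonal matrix of degrees and L = D - A. Computing det(xI - L) by cofactor expansion (or equivalently via sum-over-permutations) gives x^5 - 20x^4 + 150x^3 - 500x^2 + 625x. Since p(0) = det(-L) = 0, x divides p(x). By the matrix-tree theorem the graph has (1/5) * product of the nonzero eigenvalues = 125 spanning trees. There is one zero in the spectrum, matching the 1 component.

x^5 - 20x^4 + 150x^3 - 500x^2 + 625x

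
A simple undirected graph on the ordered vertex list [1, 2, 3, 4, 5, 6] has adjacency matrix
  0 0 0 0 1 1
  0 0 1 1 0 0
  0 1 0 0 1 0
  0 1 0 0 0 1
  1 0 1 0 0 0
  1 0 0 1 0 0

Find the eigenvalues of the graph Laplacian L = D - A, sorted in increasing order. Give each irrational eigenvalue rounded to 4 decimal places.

[0, 1, 1, 3, 3, 4]

With the vertex order [1, 2, 3, 4, 5, 6], the degrees are [2, 2, 2, 2, 2, 2], giving D = diag(2, 2, 2, 2, 2, 2) and L = D - A. L is symmetric positive semidefinite, so every eigenvalue is real and nonnegative. The single zero eigenvalue shows the graph is connected. By the matrix-tree theorem the graph has (1/6) * product of the nonzero eigenvalues = 6 spanning trees.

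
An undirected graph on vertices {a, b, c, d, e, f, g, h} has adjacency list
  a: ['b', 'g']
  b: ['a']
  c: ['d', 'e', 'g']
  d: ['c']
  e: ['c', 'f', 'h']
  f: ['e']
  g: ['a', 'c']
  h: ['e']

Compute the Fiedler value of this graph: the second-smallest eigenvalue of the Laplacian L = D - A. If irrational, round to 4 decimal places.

Reading degrees in the order [a, b, c, d, e, f, g, h] gives [2, 1, 3, 1, 3, 1, 2, 1]; set D = diag(2, 1, 3, 1, 3, 1, 2, 1) and form L = D - A. Computing the eigenvalues of L and sorting gives [0, 0.2243, 0.5858, 1, 1.4108, 2.7237, 3.4142, 4.6412]. The Fiedler value lambda_2 = 0.2243 is strictly positive, so the graph is connected. The eigenvalues sum to 14, which equals trace(L) = 2|E|.

0.2243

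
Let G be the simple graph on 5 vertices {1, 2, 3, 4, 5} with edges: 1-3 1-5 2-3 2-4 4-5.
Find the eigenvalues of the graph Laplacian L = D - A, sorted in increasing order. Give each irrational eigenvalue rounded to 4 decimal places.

[0, 1.3820, 1.3820, 3.6180, 3.6180]

Each diagonal entry of L is the vertex degree and each off-diagonal entry is -1 where an edge is present, 0 otherwise; in the order [1, 2, 3, 4, 5] the diagonal is [2, 2, 2, 2, 2]. The multiplicity of 0 as a Laplacian eigenvalue equals the number of connected components. There is one zero in the spectrum, matching the 1 component. By the matrix-tree theorem the graph has (1/5) * product of the nonzero eigenvalues = 5 spanning trees.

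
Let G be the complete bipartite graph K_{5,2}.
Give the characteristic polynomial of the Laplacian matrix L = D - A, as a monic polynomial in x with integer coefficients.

The graph has 7 vertices and degree multiset [5, 5, 2, 2, 2, 2, 2]; D is the diagonal matrix of degrees and L = D - A. Computing det(xI - L) by cofactor expansion (or equivalently via sum-over-permutations) gives x^7 - 20x^6 + 155x^5 - 600x^4 + 1240x^3 - 1312x^2 + 560x. Since p(0) = det(-L) = 0, x divides p(x). The eigenvalues sum to 20, which equals trace(L) = 2|E|. By the matrix-tree theorem the graph has (1/7) * product of the nonzero eigenvalues = 80 spanning trees.

x^7 - 20x^6 + 155x^5 - 600x^4 + 1240x^3 - 1312x^2 + 560x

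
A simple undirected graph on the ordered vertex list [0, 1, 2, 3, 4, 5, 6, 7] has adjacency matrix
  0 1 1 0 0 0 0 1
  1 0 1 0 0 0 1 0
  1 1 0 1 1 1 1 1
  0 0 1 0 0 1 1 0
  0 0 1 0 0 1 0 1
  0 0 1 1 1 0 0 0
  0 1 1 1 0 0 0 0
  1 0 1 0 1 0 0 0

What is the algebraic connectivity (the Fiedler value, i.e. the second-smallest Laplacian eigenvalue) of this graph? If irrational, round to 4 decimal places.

With the vertex order [0, 1, 2, 3, 4, 5, 6, 7], the degrees are [3, 3, 7, 3, 3, 3, 3, 3], giving D = diag(3, 3, 7, 3, 3, 3, 3, 3) and L = D - A. Computing the eigenvalues of L and sorting gives [0, 1.7530, 1.7530, 3.4450, 3.4450, 4.8019, 4.8019, 8]. The Fiedler value lambda_2 = 1.7530 is strictly positive, so the graph is connected. The largest eigenvalue, 8, is at most the vertex count 8. There is one zero in the spectrum, matching the 1 component.

1.7530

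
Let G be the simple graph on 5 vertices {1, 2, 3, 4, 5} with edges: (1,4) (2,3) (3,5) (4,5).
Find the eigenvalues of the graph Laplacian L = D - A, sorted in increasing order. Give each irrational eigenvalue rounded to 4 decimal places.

[0, 0.3820, 1.3820, 2.6180, 3.6180]

Each diagonal entry of L is the vertex degree and each off-diagonal entry is -1 where an edge is present, 0 otherwise; in the order [1, 2, 3, 4, 5] the diagonal is [1, 1, 2, 2, 2]. Since every row of L sums to 0, the all-ones vector is in the kernel and 0 is an eigenvalue. The single zero eigenvalue shows the graph is connected. By the matrix-tree theorem the graph has (1/5) * product of the nonzero eigenvalues = 1 spanning tree.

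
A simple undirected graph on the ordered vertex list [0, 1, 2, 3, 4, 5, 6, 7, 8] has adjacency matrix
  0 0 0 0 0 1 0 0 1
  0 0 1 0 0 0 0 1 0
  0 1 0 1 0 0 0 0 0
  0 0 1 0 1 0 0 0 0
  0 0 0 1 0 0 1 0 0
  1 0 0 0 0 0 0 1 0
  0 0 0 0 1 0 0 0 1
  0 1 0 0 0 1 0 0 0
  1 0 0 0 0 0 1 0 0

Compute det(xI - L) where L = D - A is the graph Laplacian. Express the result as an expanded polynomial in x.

Each diagonal entry of L is the vertex degree and each off-diagonal entry is -1 where an edge is present, 0 otherwise; in the order [0, 1, 2, 3, 4, 5, 6, 7, 8] the diagonal is [2, 2, 2, 2, 2, 2, 2, 2, 2]. Computing det(xI - L) by cofactor expansion (or equivalently via sum-over-permutations) gives x^9 - 18x^8 + 135x^7 - 546x^6 + 1287x^5 - 1782x^4 + 1386x^3 - 540x^2 + 81x. Since p(0) = det(-L) = 0, x divides p(x). By the matrix-tree theorem the graph has (1/9) * product of the nonzero eigenvalues = 9 spanning trees.

x^9 - 18x^8 + 135x^7 - 546x^6 + 1287x^5 - 1782x^4 + 1386x^3 - 540x^2 + 81x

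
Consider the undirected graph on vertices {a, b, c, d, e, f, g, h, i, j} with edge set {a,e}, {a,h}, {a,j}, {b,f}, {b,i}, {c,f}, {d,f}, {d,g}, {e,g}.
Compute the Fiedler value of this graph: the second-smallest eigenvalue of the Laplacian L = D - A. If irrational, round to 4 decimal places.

0.1172

With the vertex order [a, b, c, d, e, f, g, h, i, j], the degrees are [3, 2, 1, 2, 2, 3, 2, 1, 1, 1], giving D = diag(3, 2, 1, 2, 2, 3, 2, 1, 1, 1) and L = D - A. The smallest Laplacian eigenvalue is always 0. The next one, lambda_2 = 0.1172, measures how hard the graph is to disconnect: larger values mean better connectivity. There is one zero in the spectrum, matching the 1 component. The largest eigenvalue, 4.3721, is at most the vertex count 10.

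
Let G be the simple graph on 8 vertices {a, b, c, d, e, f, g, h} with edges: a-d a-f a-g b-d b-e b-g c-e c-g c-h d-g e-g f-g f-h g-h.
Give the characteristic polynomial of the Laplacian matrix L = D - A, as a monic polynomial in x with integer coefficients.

With the vertex order [a, b, c, d, e, f, g, h], the degrees are [3, 3, 3, 3, 3, 3, 7, 3], giving D = diag(3, 3, 3, 3, 3, 3, 7, 3) and L = D - A. Computing det(xI - L) by cofactor expansion (or equivalently via sum-over-permutations) gives x^8 - 28x^7 + 322x^6 - 1974x^5 + 6965x^4 - 14126x^3 + 15225x^2 - 6728x. The coefficient of x^7 equals -trace(L) = -28, matching the sum of degrees. There is one zero in the spectrum, matching the 1 component.

x^8 - 28x^7 + 322x^6 - 1974x^5 + 6965x^4 - 14126x^3 + 15225x^2 - 6728x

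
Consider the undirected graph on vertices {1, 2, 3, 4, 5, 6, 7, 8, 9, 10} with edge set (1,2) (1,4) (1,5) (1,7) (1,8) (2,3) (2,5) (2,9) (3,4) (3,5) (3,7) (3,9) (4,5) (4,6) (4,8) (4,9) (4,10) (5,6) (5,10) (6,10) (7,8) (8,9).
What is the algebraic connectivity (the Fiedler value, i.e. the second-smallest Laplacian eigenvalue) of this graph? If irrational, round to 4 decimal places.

Reading degrees in the order [1, 2, 3, 4, 5, 6, 7, 8, 9, 10] gives [5, 4, 5, 7, 6, 3, 3, 4, 4, 3]; set D = diag(5, 4, 5, 7, 6, 3, 3, 4, 4, 3) and form L = D - A. Computing the eigenvalues of L and sorting gives [0, 1.5467, 2.7936, 3.6996, 4, 4.3363, 5.6093, 6.2218, 7.4306, 8.3621]. The Fiedler value lambda_2 = 1.5467 is strictly positive, so the graph is connected. There is one zero in the spectrum, matching the 1 component.

1.5467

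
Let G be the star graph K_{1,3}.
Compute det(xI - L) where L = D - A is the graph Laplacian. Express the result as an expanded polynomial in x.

The graph has 4 vertices and degree multiset [3, 1, 1, 1]; D is the diagonal matrix of degrees and L = D - A. Computing det(xI - L) by cofactor expansion (or equivalently via sum-over-permutations) gives x^4 - 6x^3 + 9x^2 - 4x. The constant term is 0 because L is singular (the all-ones vector lies in its kernel). The eigenvalues sum to 6, which equals trace(L) = 2|E|.

x^4 - 6x^3 + 9x^2 - 4x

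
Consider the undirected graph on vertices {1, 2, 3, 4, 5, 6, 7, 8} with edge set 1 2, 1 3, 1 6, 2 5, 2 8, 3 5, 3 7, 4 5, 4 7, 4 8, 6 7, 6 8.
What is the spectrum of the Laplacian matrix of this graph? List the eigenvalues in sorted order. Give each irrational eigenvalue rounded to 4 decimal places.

[0, 2, 2, 2, 4, 4, 4, 6]

Reading degrees in the order [1, 2, 3, 4, 5, 6, 7, 8] gives [3, 3, 3, 3, 3, 3, 3, 3]; set D = diag(3, 3, 3, 3, 3, 3, 3, 3) and form L = D - A. Since every row of L sums to 0, the all-ones vector is in the kernel and 0 is an eigenvalue.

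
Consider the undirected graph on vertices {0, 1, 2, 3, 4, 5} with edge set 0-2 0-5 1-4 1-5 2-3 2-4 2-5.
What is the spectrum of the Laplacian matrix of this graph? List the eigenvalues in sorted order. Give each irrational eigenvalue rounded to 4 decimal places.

Reading degrees in the order [0, 1, 2, 3, 4, 5] gives [2, 2, 4, 1, 2, 3]; set D = diag(2, 2, 4, 1, 2, 3) and form L = D - A. The multiplicity of 0 as a Laplacian eigenvalue equals the number of connected components. By the matrix-tree theorem the graph has (1/6) * product of the nonzero eigenvalues = 11 spanning trees. There is one zero in the spectrum, matching the 1 component.

[0, 0.8817, 1.4506, 2.5341, 3.8647, 5.2688]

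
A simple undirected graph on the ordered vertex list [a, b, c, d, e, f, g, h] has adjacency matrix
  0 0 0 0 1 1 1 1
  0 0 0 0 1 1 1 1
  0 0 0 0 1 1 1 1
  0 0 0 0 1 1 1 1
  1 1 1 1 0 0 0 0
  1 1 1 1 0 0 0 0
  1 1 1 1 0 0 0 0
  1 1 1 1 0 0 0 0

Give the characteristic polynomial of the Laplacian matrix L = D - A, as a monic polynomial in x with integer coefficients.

Each diagonal entry of L is the vertex degree and each off-diagonal entry is -1 where an edge is present, 0 otherwise; in the order [a, b, c, d, e, f, g, h] the diagonal is [4, 4, 4, 4, 4, 4, 4, 4]. Computing det(xI - L) by cofactor expansion (or equivalently via sum-over-permutations) gives x^8 - 32x^7 + 432x^6 - 3200x^5 + 14080x^4 - 36864x^3 + 53248x^2 - 32768x. The coefficient of x^7 equals -trace(L) = -32, matching the sum of degrees. The eigenvalues sum to 32, which equals trace(L) = 2|E|.

x^8 - 32x^7 + 432x^6 - 3200x^5 + 14080x^4 - 36864x^3 + 53248x^2 - 32768x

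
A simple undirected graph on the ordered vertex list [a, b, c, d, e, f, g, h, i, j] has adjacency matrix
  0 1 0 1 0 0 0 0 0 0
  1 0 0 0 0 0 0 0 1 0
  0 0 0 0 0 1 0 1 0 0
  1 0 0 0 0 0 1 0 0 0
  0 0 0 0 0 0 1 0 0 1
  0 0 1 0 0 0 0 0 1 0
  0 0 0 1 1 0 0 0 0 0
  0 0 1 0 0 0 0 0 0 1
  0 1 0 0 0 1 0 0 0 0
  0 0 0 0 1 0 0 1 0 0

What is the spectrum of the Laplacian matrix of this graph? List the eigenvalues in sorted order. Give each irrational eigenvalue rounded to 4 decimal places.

[0, 0.3820, 0.3820, 1.3820, 1.3820, 2.6180, 2.6180, 3.6180, 3.6180, 4]

With the vertex order [a, b, c, d, e, f, g, h, i, j], the degrees are [2, 2, 2, 2, 2, 2, 2, 2, 2, 2], giving D = diag(2, 2, 2, 2, 2, 2, 2, 2, 2, 2) and L = D - A. Diagonalising L (or applying a numerical eigensolver to the 10x10 matrix) gives the spectrum above.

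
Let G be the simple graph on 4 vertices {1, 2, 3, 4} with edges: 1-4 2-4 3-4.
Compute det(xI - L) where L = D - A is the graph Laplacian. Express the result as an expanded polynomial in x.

x^4 - 6x^3 + 9x^2 - 4x

With the vertex order [1, 2, 3, 4], the degrees are [1, 1, 1, 3], giving D = diag(1, 1, 1, 3) and L = D - A. Computing det(xI - L) by cofactor expansion (or equivalently via sum-over-permutations) gives x^4 - 6x^3 + 9x^2 - 4x. Since p(0) = det(-L) = 0, x divides p(x). The eigenvalues sum to 6, which equals trace(L) = 2|E|. There is one zero in the spectrum, matching the 1 component.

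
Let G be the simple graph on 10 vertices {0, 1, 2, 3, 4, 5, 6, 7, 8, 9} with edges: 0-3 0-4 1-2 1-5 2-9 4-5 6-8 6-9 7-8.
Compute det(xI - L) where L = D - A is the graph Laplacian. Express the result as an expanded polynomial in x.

Reading degrees in the order [0, 1, 2, 3, 4, 5, 6, 7, 8, 9] gives [2, 2, 2, 1, 2, 2, 2, 1, 2, 2]; set D = diag(2, 2, 2, 1, 2, 2, 2, 1, 2, 2) and form L = D - A. Computing det(xI - L) by cofactor expansion (or equivalently via sum-over-permutations) gives x^10 - 18x^9 + 136x^8 - 560x^7 + 1365x^6 - 2002x^5 + 1716x^4 - 792x^3 + 165x^2 - 10x. Since p(0) = det(-L) = 0, x divides p(x). The largest eigenvalue, 3.9021, is at most the vertex count 10. The eigenvalues sum to 18, which equals trace(L) = 2|E|.

x^10 - 18x^9 + 136x^8 - 560x^7 + 1365x^6 - 2002x^5 + 1716x^4 - 792x^3 + 165x^2 - 10x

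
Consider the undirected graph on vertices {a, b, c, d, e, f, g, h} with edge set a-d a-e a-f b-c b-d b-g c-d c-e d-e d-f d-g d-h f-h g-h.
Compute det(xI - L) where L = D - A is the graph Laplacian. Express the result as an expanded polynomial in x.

x^8 - 28x^7 + 322x^6 - 1974x^5 + 6965x^4 - 14126x^3 + 15225x^2 - 6728x

Each diagonal entry of L is the vertex degree and each off-diagonal entry is -1 where an edge is present, 0 otherwise; in the order [a, b, c, d, e, f, g, h] the diagonal is [3, 3, 3, 7, 3, 3, 3, 3]. Computing det(xI - L) by cofactor expansion (or equivalently via sum-over-permutations) gives x^8 - 28x^7 + 322x^6 - 1974x^5 + 6965x^4 - 14126x^3 + 15225x^2 - 6728x. The constant term is 0 because L is singular (the all-ones vector lies in its kernel). There is one zero in the spectrum, matching the 1 component. The largest eigenvalue, 8, is at most the vertex count 8.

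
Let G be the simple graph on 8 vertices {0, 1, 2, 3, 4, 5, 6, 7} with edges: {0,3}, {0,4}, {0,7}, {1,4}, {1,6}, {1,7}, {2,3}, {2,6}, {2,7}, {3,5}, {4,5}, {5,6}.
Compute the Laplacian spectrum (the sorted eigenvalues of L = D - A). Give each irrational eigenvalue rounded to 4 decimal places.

[0, 2, 2, 2, 4, 4, 4, 6]

Each diagonal entry of L is the vertex degree and each off-diagonal entry is -1 where an edge is present, 0 otherwise; in the order [0, 1, 2, 3, 4, 5, 6, 7] the diagonal is [3, 3, 3, 3, 3, 3, 3, 3]. Diagonalising L (or applying a numerical eigensolver to the 8x8 matrix) gives the spectrum above. There is one zero in the spectrum, matching the 1 component. The eigenvalues sum to 24, which equals trace(L) = 2|E|.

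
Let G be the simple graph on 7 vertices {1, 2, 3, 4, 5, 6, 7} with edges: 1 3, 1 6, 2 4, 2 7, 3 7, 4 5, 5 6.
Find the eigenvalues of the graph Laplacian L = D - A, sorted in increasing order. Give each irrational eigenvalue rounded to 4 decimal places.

[0, 0.7530, 0.7530, 2.4450, 2.4450, 3.8019, 3.8019]

Each diagonal entry of L is the vertex degree and each off-diagonal entry is -1 where an edge is present, 0 otherwise; in the order [1, 2, 3, 4, 5, 6, 7] the diagonal is [2, 2, 2, 2, 2, 2, 2]. Since every row of L sums to 0, the all-ones vector is in the kernel and 0 is an eigenvalue. By the matrix-tree theorem the graph has (1/7) * product of the nonzero eigenvalues = 7 spanning trees.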